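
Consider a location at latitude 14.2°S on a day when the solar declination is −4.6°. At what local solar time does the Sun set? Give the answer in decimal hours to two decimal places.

18.08 h

cos H_s = −tan(-14.2°) · tan(-4.6°) = -0.0204, so H_s = arccos(-0.0204) = 91.17°.
Sunset is at 12 + H_s/15 = 12 + 6.078 = 18.078 h local solar time.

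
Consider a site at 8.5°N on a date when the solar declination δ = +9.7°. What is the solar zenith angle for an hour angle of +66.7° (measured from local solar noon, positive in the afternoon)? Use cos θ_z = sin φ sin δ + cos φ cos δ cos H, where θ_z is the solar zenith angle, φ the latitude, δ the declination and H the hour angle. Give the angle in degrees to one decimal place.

65.8°

With φ = 8.5°, δ = 9.7°, H = 66.70°: sin φ sin δ = 0.0249, cos φ cos δ cos H = 0.3856, so cos θ_z = 0.4105.
θ_z = arccos(0.4105) = 65.76°.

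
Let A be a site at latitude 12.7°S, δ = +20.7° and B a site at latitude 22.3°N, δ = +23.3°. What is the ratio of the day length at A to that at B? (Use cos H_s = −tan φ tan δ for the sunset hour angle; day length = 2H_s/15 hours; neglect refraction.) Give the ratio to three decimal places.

0.850

A: H_s = arccos(−tan -12.7° · tan 20.7°) = 85.11°, so 2H_s/15 = 11.3480 h.
B: H_s = arccos(−tan 22.3° · tan 23.3°) = 100.17°, so 2H_s/15 = 13.3560 h.
Ratio A/B = 11.3480 / 13.3560 = 0.8497.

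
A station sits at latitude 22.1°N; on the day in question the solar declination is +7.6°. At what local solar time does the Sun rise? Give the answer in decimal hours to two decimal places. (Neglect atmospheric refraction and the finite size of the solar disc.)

cos H_s = −tan(22.1°) · tan(7.6°) = -0.0542, so H_s = arccos(-0.0542) = 93.11°.
Sunrise is at 12 − H_s/15 = 12 − 6.207 = 5.793 h local solar time.

5.79 h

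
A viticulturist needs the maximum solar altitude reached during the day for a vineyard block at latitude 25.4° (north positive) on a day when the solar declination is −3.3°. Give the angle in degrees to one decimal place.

61.3°

At local solar noon the hour angle is zero, so the elevation is 90° − |φ − δ| = 90° − |25.4° − (-3.3°)| = 90° − 28.7° = 61.3°.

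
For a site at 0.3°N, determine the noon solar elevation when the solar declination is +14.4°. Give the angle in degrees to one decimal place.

75.9°

At local solar noon the hour angle is zero, so the elevation is 90° − |φ − δ| = 90° − |0.3° − (14.4°)| = 90° − 14.1° = 75.9°.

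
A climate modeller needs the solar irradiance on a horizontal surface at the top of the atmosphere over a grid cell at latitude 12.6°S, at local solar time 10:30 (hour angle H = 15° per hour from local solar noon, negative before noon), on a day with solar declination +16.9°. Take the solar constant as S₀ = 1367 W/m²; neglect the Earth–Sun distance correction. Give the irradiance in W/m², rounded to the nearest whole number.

Hour angle H = 15° × (10.5 − 12) = -22.50°.
With φ = -12.6°, δ = 16.9°, H = -22.50°: sin φ sin δ = -0.0634, cos φ cos δ cos H = 0.8627, so cos θ_z = 0.7993.
Top-of-atmosphere irradiance = S₀ cos θ_z = 1367 × 0.7993 = 1092.64 W/m².

1093 W/m²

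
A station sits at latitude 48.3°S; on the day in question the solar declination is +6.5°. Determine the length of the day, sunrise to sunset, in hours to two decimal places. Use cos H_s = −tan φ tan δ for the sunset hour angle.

11.02 hours

−tan φ tan δ = −(-1.1224)(0.1139) = 0.1278; H_s = arccos(0.1278) = 82.66°.
Day length = 2 H_s / 15° h⁻¹ = 165.32° / 15 = 11.021 h.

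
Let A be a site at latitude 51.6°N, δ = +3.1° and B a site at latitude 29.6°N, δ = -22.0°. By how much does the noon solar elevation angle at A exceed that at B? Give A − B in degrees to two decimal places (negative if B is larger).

+3.10°

A: 90° − |51.6 − (3.1)| = 41.50°.
B: 90° − |29.6 − (-22.0)| = 38.40°.
A − B = 41.50 − 38.40 = 3.10°.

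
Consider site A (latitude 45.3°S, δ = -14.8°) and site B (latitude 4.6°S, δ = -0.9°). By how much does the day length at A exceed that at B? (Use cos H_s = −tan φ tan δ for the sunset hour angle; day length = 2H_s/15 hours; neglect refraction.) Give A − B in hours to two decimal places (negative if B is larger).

A: H_s = arccos(−tan -45.3° · tan -14.8°) = 105.49°, so 2H_s/15 = 14.0653 h.
B: H_s = arccos(−tan -4.6° · tan -0.9°) = 90.07°, so 2H_s/15 = 12.0093 h.
A − B = 14.0653 − 12.0093 = 2.0560 h.

+2.06 h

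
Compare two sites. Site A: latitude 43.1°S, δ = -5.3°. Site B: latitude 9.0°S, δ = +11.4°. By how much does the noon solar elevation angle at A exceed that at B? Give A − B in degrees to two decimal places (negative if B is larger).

A: 90° − |-43.1 − (-5.3)| = 52.20°.
B: 90° − |-9.0 − (11.4)| = 69.60°.
A − B = 52.20 − 69.60 = -17.40°.

-17.40°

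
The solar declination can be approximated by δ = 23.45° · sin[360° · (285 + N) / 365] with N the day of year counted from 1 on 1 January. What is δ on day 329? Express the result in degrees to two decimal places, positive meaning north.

360 × (285 + 329) / 365 = 605.589°; sin(605.589°) = -0.9106.
δ = 23.45 × -0.9106 = -21.354° ≈ -21.35°.

-21.35°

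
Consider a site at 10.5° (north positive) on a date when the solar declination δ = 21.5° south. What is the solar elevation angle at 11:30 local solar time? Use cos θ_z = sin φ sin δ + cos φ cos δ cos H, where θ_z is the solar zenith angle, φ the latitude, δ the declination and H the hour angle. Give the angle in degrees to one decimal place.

Hour angle H = 15° × (11.5 − 12) = -7.50°.
cos θ_z = sin(10.5°) sin(-21.5°) + cos(10.5°) cos(-21.5°) cos(-7.50°) = -0.0668 + 0.9070 = 0.8402.
θ_z = arccos(0.8402) = 32.84°, so the elevation is 90° − 32.84° = 57.16°.

57.2°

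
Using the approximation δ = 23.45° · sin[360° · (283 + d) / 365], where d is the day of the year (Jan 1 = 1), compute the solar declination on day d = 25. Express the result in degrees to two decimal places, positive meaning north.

-19.49°

360 × (283 + 25) / 365 = 303.781°; sin(303.781°) = -0.8312.
δ = 23.45 × -0.8312 = -19.492° ≈ -19.49°.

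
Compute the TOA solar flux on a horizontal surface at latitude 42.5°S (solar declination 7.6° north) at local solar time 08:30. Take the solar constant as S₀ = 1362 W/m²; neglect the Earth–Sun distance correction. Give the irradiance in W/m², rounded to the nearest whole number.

484 W/m²

Hour angle H = 15° × (8.5 − 12) = -52.50°.
cos θ_z = sin(-42.5°) sin(7.6°) + cos(-42.5°) cos(7.6°) cos(-52.50°) = -0.0894 + 0.4449 = 0.3555.
Top-of-atmosphere irradiance = S₀ cos θ_z = 1362 × 0.3555 = 484.19 W/m².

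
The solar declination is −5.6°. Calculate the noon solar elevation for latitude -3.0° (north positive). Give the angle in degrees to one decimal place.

At local solar noon the hour angle is zero, so the elevation is 90° − |φ − δ| = 90° − |-3.0° − (-5.6°)| = 90° − 2.6° = 87.4°.

87.4°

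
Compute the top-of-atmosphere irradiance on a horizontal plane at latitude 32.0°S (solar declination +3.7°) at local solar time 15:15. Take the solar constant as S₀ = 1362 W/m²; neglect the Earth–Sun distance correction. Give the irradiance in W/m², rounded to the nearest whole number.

713 W/m²

Hour angle H = 15° × (15.25 − 12) = 48.75°.
With φ = -32.0°, δ = 3.7°, H = 48.75°: sin φ sin δ = -0.0342, cos φ cos δ cos H = 0.5580, so cos θ_z = 0.5238.
Top-of-atmosphere irradiance = S₀ cos θ_z = 1362 × 0.5238 = 713.42 W/m².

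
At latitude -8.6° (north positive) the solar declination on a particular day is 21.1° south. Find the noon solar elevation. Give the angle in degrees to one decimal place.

At local solar noon the hour angle is zero, so the elevation is 90° − |φ − δ| = 90° − |-8.6° − (-21.1°)| = 90° − 12.5° = 77.5°.

77.5°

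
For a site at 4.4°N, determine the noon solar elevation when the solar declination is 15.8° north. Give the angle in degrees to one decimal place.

78.6°

At local solar noon the hour angle is zero, so the elevation is 90° − |φ − δ| = 90° − |4.4° − (15.8°)| = 90° − 11.4° = 78.6°.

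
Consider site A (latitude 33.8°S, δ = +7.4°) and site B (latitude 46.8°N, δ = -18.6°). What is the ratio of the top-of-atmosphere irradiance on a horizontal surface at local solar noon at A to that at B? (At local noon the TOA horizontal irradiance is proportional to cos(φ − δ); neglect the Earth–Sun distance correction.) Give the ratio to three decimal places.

1.807

A: cos θ_z = cos(-33.8° − (7.4°)) = 0.7524.
B: cos θ_z = cos(46.8° − (-18.6°)) = 0.4163.
Ratio A/B = 0.7524 / 0.4163 = 1.8074.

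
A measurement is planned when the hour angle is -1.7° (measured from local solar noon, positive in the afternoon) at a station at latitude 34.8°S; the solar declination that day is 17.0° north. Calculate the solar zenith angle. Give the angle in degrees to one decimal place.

51.8°

cos θ_z = sin φ sin δ + cos φ cos δ cos H = (-0.5707)(0.2924) + (0.8211)(0.9563)(0.9996) = 0.6180.
θ_z = arccos(0.6180) = 51.83°.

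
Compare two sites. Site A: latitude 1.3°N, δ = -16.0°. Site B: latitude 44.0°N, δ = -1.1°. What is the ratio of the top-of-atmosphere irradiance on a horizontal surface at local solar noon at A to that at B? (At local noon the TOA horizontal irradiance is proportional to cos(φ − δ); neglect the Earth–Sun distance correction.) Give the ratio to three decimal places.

A: cos θ_z = cos(1.3° − (-16.0°)) = 0.9548.
B: cos θ_z = cos(44.0° − (-1.1°)) = 0.7059.
Ratio A/B = 0.9548 / 0.7059 = 1.3526.

1.353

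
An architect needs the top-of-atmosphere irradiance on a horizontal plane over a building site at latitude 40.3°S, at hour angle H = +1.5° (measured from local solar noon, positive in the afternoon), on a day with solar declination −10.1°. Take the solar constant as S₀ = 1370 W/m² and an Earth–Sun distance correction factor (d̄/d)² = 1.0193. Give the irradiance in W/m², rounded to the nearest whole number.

1207 W/m²

cos θ_z = sin φ sin δ + cos φ cos δ cos H = (-0.6468)(-0.1754) + (0.7627)(0.9845)(0.9997) = 0.8641.
Top-of-atmosphere irradiance = S₀ (d̄/d)² cos θ_z = 1370 × 1.0193 × 0.8641 = 1206.66 W/m².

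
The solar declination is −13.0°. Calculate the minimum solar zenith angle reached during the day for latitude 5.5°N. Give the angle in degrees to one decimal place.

18.5°

At local solar noon the hour angle is zero, so the zenith angle is |φ − δ| = |5.5° − (-13.0°)| = 18.5°.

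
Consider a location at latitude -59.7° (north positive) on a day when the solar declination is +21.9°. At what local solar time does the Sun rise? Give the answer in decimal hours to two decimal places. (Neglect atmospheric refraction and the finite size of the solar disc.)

8.90 h

The sunset hour angle satisfies cos H_s = −tan φ tan δ = 0.6879, giving H_s = 46.54°.
Sunrise is at 12 − H_s/15 = 12 − 3.103 = 8.897 h local solar time.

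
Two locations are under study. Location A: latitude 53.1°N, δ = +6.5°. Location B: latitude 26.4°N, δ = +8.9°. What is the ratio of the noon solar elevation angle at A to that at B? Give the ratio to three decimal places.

A: 90° − |53.1 − (6.5)| = 43.40°.
B: 90° − |26.4 − (8.9)| = 72.50°.
Ratio A/B = 43.4000 / 72.5000 = 0.5986.

0.599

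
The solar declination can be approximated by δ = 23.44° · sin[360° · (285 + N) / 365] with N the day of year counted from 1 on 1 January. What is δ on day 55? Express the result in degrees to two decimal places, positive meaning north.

360 × (285 + 55) / 365 = 335.342°; sin(335.342°) = -0.4172.
δ = 23.44 × -0.4172 = -9.779° ≈ -9.78°.

-9.78°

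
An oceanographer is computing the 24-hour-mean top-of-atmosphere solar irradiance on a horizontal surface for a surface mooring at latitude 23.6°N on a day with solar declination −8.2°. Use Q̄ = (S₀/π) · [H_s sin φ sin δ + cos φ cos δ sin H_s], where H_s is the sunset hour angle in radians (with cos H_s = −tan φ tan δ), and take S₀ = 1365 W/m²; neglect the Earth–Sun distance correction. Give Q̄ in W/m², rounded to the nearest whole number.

The sunset hour angle satisfies cos H_s = −tan φ tan δ = 0.0630, giving H_s = 86.39°. In radians, H_s = 1.5078.
H_s sin φ sin δ = 1.5078 × 0.4003 × -0.1426 = -0.0861.
cos φ cos δ sin H_s = 0.9164 × 0.9898 × 0.9980 = 0.9052.
Q̄ = (1365/π) × (-0.0861 + 0.9052) = 434.49 × 0.8191 = 355.89 W/m².

356 W/m²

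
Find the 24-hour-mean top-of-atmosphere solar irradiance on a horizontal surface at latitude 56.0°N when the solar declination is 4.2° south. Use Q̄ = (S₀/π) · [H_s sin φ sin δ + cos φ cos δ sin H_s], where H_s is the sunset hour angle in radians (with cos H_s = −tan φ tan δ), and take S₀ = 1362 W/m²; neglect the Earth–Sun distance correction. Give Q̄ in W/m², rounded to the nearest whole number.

cos H_s = −tan(56.0°) · tan(-4.2°) = 0.1089, so H_s = arccos(0.1089) = 83.75°. In radians, H_s = 1.4617.
H_s sin φ sin δ = 1.4617 × 0.8290 × -0.0732 = -0.0887.
cos φ cos δ sin H_s = 0.5592 × 0.9973 × 0.9941 = 0.5544.
Q̄ = (1362/π) × (-0.0887 + 0.5544) = 433.54 × 0.4657 = 201.90 W/m².

202 W/m²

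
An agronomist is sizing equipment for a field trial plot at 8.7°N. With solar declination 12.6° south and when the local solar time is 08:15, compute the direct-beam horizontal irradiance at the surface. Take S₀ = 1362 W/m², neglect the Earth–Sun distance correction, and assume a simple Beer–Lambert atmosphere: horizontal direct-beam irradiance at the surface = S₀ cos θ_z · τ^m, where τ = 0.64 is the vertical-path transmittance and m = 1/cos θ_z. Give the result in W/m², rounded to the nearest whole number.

Hour angle H = 15° × (8.25 − 12) = -56.25°.
With φ = 8.7°, δ = -12.6°, H = -56.25°: sin φ sin δ = -0.0330, cos φ cos δ cos H = 0.5360, so cos θ_z = 0.5030.
Air mass m = 1/cos θ_z = 1/0.5030 = 1.988; τ^m = 0.64^1.988 = 0.4118.
Surface direct beam = 1362 × 0.5030 × 0.4118 = 282.12 W/m².

282 W/m²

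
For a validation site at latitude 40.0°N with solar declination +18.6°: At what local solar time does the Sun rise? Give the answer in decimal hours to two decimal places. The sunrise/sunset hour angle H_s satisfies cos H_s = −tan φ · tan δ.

4.91 h

−tan φ tan δ = −(0.8391)(0.3365) = -0.2824; H_s = arccos(-0.2824) = 106.40°.
Sunrise is at 12 − H_s/15 = 12 − 7.093 = 4.907 h local solar time.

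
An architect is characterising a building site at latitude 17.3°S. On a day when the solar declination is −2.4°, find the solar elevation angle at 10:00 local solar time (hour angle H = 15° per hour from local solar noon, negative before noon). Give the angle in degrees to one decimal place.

57.0°

Hour angle H = 15° × (10 − 12) = -30.00°.
With φ = -17.3°, δ = -2.4°, H = -30.00°: sin φ sin δ = 0.0125, cos φ cos δ cos H = 0.8261, so cos θ_z = 0.8386.
θ_z = arccos(0.8386) = 33.01°, so the elevation is 90° − 33.01° = 56.99°.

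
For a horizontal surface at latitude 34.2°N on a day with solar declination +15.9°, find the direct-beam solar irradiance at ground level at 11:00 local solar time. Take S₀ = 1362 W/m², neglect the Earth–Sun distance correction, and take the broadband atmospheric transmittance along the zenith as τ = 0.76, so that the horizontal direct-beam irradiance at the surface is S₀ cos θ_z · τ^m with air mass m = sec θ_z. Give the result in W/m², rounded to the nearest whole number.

Hour angle H = 15° × (11 − 12) = -15.00°.
With φ = 34.2°, δ = 15.9°, H = -15.00°: sin φ sin δ = 0.1540, cos φ cos δ cos H = 0.7683, so cos θ_z = 0.9223.
Air mass m = 1/cos θ_z = 1/0.9223 = 1.084; τ^m = 0.76^1.084 = 0.7427.
Surface direct beam = 1362 × 0.9223 × 0.7427 = 932.96 W/m².

933 W/m²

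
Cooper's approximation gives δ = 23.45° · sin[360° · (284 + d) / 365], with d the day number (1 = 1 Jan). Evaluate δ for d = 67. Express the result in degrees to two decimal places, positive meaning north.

360 × (284 + 67) / 365 = 346.192°; sin(346.192°) = -0.2387.
δ = 23.45 × -0.2387 = -5.598° ≈ -5.60°.

-5.60°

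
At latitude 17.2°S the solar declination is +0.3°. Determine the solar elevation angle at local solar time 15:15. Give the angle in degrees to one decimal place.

Hour angle H = 15° × (15.25 − 12) = 48.75°.
cos θ_z = sin φ sin δ + cos φ cos δ cos H = (-0.2957)(0.0052) + (0.9553)(1.0000)(0.6593) = 0.6283.
θ_z = arccos(0.6283) = 51.08°, so the elevation is 90° − 51.08° = 38.92°.

38.9°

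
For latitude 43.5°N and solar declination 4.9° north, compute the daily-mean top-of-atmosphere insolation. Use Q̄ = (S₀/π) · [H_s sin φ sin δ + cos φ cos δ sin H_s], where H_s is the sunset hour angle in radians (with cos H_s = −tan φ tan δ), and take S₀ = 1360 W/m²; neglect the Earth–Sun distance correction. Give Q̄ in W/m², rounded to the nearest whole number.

354 W/m²

cos H_s = −tan(43.5°) · tan(4.9°) = -0.0814, so H_s = arccos(-0.0814) = 94.67°. In radians, H_s = 1.6523.
H_s sin φ sin δ = 1.6523 × 0.6884 × 0.0854 = 0.0971.
cos φ cos δ sin H_s = 0.7254 × 0.9963 × 0.9967 = 0.7203.
Q̄ = (1360/π) × (0.0971 + 0.7203) = 432.90 × 0.8174 = 353.85 W/m².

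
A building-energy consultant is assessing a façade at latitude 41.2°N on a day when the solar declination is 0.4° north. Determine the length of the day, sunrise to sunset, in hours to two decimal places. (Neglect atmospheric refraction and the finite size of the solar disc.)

12.05 hours

−tan φ tan δ = −(0.8754)(0.0070) = -0.0061; H_s = arccos(-0.0061) = 90.35°.
Day length = 2 H_s / 15° h⁻¹ = 180.70° / 15 = 12.047 h.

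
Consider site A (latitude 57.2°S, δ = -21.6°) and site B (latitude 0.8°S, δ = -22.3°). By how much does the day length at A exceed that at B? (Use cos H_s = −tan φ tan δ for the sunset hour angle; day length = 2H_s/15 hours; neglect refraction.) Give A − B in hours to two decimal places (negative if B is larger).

+5.01 h

A: H_s = arccos(−tan -57.2° · tan -21.6°) = 127.91°, so 2H_s/15 = 17.0547 h.
B: H_s = arccos(−tan -0.8° · tan -22.3°) = 90.33°, so 2H_s/15 = 12.0440 h.
A − B = 17.0547 − 12.0440 = 5.0107 h.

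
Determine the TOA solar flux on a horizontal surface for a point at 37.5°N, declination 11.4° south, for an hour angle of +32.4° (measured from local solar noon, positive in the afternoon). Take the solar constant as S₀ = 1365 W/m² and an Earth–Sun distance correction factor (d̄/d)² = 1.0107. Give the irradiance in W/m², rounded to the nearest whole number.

With φ = 37.5°, δ = -11.4°, H = 32.40°: sin φ sin δ = -0.1203, cos φ cos δ cos H = 0.6566, so cos θ_z = 0.5363.
Top-of-atmosphere irradiance = S₀ (d̄/d)² cos θ_z = 1365 × 1.0107 × 0.5363 = 739.88 W/m².

740 W/m²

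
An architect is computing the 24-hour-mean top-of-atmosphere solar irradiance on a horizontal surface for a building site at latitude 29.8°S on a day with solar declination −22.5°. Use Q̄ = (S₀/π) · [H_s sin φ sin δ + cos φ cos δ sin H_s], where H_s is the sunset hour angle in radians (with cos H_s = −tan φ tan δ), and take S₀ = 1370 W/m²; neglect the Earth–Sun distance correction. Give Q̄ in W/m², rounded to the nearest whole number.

cos H_s = −tan(-29.8°) · tan(-22.5°) = -0.2372, so H_s = arccos(-0.2372) = 103.72°. In radians, H_s = 1.8103.
H_s sin φ sin δ = 1.8103 × -0.4970 × -0.3827 = 0.3443.
cos φ cos δ sin H_s = 0.8678 × 0.9239 × 0.9715 = 0.7789.
Q̄ = (1370/π) × (0.3443 + 0.7789) = 436.08 × 1.1232 = 489.81 W/m².

490 W/m²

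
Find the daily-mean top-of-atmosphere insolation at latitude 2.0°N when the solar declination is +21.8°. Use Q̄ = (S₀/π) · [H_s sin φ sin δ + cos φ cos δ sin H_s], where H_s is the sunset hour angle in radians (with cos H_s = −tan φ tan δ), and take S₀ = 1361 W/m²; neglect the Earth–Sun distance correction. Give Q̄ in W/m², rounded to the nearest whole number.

411 W/m²

cos H_s = −tan(2.0°) · tan(21.8°) = -0.0140, so H_s = arccos(-0.0140) = 90.80°. In radians, H_s = 1.5848.
H_s sin φ sin δ = 1.5848 × 0.0349 × 0.3714 = 0.0205.
cos φ cos δ sin H_s = 0.9994 × 0.9285 × 0.9999 = 0.9279.
Q̄ = (1361/π) × (0.0205 + 0.9279) = 433.22 × 0.9484 = 410.87 W/m².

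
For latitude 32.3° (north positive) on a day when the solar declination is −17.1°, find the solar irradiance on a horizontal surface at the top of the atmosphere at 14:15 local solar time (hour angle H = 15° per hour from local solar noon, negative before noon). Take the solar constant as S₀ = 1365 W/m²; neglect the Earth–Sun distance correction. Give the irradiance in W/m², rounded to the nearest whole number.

702 W/m²

Hour angle H = 15° × (14.25 − 12) = 33.75°.
cos θ_z = sin(32.3°) sin(-17.1°) + cos(32.3°) cos(-17.1°) cos(33.75°) = -0.1571 + 0.6717 = 0.5146.
Top-of-atmosphere irradiance = S₀ cos θ_z = 1365 × 0.5146 = 702.43 W/m².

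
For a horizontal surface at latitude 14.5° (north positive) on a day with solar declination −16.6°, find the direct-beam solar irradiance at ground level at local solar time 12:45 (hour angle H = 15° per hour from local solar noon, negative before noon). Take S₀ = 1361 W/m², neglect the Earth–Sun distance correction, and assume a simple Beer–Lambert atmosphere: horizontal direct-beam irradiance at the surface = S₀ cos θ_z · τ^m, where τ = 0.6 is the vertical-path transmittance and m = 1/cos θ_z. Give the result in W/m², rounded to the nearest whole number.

620 W/m²

Hour angle H = 15° × (12.75 − 12) = 11.25°.
cos θ_z = sin φ sin δ + cos φ cos δ cos H = (0.2504)(-0.2857) + (0.9681)(0.9583)(0.9808) = 0.8384.
Air mass m = 1/cos θ_z = 1/0.8384 = 1.193; τ^m = 0.6^1.193 = 0.5437.
Surface direct beam = 1361 × 0.8384 × 0.5437 = 620.40 W/m².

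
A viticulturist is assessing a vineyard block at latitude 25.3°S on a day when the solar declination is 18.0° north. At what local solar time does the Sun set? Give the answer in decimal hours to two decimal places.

17.41 h

cos H_s = −tan(-25.3°) · tan(18.0°) = 0.1536, so H_s = arccos(0.1536) = 81.16°.
Sunset is at 12 + H_s/15 = 12 + 5.411 = 17.411 h local solar time.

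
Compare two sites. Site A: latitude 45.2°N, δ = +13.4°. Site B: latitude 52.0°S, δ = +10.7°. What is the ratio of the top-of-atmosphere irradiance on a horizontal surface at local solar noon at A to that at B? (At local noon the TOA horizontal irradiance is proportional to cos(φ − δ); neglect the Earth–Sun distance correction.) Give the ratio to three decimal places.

A: cos θ_z = cos(45.2° − (13.4°)) = 0.8499.
B: cos θ_z = cos(-52.0° − (10.7°)) = 0.4586.
Ratio A/B = 0.8499 / 0.4586 = 1.8532.

1.853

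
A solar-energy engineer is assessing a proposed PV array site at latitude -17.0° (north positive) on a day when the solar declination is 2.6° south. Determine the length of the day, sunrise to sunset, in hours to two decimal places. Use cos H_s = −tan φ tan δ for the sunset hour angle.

12.11 hours

−tan φ tan δ = −(-0.3057)(-0.0454) = -0.0139; H_s = arccos(-0.0139) = 90.80°.
Day length = 2 H_s / 15° h⁻¹ = 181.60° / 15 = 12.107 h.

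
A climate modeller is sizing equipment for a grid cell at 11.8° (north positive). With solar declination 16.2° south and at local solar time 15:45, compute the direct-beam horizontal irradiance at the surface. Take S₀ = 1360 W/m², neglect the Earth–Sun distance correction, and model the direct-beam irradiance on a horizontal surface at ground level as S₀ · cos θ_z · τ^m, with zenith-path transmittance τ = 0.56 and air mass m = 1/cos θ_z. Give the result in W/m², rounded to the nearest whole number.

182 W/m²

Hour angle H = 15° × (15.75 − 12) = 56.25°.
cos θ_z = sin(11.8°) sin(-16.2°) + cos(11.8°) cos(-16.2°) cos(56.25°) = -0.0571 + 0.5222 = 0.4651.
Air mass m = 1/cos θ_z = 1/0.4651 = 2.150; τ^m = 0.56^2.150 = 0.2875.
Surface direct beam = 1360 × 0.4651 × 0.2875 = 181.85 W/m².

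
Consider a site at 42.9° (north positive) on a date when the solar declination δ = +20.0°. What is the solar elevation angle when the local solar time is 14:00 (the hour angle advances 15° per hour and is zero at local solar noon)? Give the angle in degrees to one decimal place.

56.0°

Hour angle H = 15° × (14 − 12) = 30.00°.
cos θ_z = sin φ sin δ + cos φ cos δ cos H = (0.6807)(0.3420) + (0.7325)(0.9397)(0.8660) = 0.8289.
θ_z = arccos(0.8289) = 34.01°, so the elevation is 90° − 34.01° = 55.99°.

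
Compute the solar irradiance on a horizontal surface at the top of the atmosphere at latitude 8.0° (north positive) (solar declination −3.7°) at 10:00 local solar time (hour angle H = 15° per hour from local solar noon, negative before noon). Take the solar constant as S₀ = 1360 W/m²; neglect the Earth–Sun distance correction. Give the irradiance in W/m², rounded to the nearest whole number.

1152 W/m²

Hour angle H = 15° × (10 − 12) = -30.00°.
cos θ_z = sin(8.0°) sin(-3.7°) + cos(8.0°) cos(-3.7°) cos(-30.00°) = -0.0090 + 0.8558 = 0.8468.
Top-of-atmosphere irradiance = S₀ cos θ_z = 1360 × 0.8468 = 1151.65 W/m².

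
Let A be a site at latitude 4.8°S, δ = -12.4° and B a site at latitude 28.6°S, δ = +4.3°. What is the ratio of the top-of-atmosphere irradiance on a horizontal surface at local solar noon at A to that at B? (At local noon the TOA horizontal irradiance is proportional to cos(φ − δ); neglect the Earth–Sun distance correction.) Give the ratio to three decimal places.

1.181

A: cos θ_z = cos(-4.8° − (-12.4°)) = 0.9912.
B: cos θ_z = cos(-28.6° − (4.3°)) = 0.8396.
Ratio A/B = 0.9912 / 0.8396 = 1.1806.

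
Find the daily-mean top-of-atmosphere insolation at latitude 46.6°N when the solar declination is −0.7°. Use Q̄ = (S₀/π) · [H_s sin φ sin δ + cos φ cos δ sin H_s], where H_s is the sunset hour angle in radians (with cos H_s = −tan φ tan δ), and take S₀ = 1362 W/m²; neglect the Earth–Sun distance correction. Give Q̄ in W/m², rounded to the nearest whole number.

cos H_s = −tan(46.6°) · tan(-0.7°) = 0.0129, so H_s = arccos(0.0129) = 89.26°. In radians, H_s = 1.5579.
H_s sin φ sin δ = 1.5579 × 0.7266 × -0.0122 = -0.0138.
cos φ cos δ sin H_s = 0.6871 × 0.9999 × 0.9999 = 0.6870.
Q̄ = (1362/π) × (-0.0138 + 0.6870) = 433.54 × 0.6732 = 291.86 W/m².

292 W/m²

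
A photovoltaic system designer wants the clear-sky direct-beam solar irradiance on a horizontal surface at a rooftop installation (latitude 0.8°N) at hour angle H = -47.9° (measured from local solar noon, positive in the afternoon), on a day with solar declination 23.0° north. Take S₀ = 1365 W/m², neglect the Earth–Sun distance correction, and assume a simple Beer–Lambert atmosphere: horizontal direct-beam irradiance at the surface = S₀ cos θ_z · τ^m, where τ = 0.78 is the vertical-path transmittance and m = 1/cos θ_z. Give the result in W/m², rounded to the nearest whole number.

570 W/m²

With φ = 0.8°, δ = 23.0°, H = -47.90°: sin φ sin δ = 0.0055, cos φ cos δ cos H = 0.6171, so cos θ_z = 0.6226.
Air mass m = 1/cos θ_z = 1/0.6226 = 1.606; τ^m = 0.78^1.606 = 0.6710.
Surface direct beam = 1365 × 0.6226 × 0.6710 = 570.25 W/m².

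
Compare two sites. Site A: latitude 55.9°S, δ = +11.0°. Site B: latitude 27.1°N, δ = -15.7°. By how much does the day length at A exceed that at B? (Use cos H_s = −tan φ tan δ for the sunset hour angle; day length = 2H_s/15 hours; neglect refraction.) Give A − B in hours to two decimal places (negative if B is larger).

A: H_s = arccos(−tan -55.9° · tan 11.0°) = 73.32°, so 2H_s/15 = 9.7760 h.
B: H_s = arccos(−tan 27.1° · tan -15.7°) = 81.73°, so 2H_s/15 = 10.8973 h.
A − B = 9.7760 − 10.8973 = -1.1213 h.

-1.12 h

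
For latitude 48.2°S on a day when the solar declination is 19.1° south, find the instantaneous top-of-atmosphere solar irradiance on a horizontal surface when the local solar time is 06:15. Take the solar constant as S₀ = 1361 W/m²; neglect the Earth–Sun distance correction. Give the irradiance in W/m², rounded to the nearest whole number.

Hour angle H = 15° × (6.25 − 12) = -86.25°.
With φ = -48.2°, δ = -19.1°, H = -86.25°: sin φ sin δ = 0.2439, cos φ cos δ cos H = 0.0412, so cos θ_z = 0.2851.
Top-of-atmosphere irradiance = S₀ cos θ_z = 1361 × 0.2851 = 388.02 W/m².

388 W/m²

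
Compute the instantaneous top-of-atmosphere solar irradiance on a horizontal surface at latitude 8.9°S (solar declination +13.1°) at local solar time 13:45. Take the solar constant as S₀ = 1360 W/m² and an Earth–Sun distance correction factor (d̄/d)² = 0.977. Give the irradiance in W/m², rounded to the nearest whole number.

Hour angle H = 15° × (13.75 − 12) = 26.25°.
With φ = -8.9°, δ = 13.1°, H = 26.25°: sin φ sin δ = -0.0351, cos φ cos δ cos H = 0.8630, so cos θ_z = 0.8279.
Top-of-atmosphere irradiance = S₀ (d̄/d)² cos θ_z = 1360 × 0.977 × 0.8279 = 1100.05 W/m².

1100 W/m²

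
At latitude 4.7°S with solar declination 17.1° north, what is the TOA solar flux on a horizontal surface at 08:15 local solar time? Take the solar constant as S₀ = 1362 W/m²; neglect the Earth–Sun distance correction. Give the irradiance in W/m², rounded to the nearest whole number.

688 W/m²

Hour angle H = 15° × (8.25 − 12) = -56.25°.
cos θ_z = sin φ sin δ + cos φ cos δ cos H = (-0.0819)(0.2940) + (0.9966)(0.9558)(0.5556) = 0.5052.
Top-of-atmosphere irradiance = S₀ cos θ_z = 1362 × 0.5052 = 688.08 W/m².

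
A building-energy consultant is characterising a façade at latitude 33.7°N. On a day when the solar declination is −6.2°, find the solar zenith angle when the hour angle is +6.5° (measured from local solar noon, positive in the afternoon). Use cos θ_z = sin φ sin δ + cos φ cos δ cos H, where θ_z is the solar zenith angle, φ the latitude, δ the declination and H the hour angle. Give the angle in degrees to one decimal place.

cos θ_z = sin φ sin δ + cos φ cos δ cos H = (0.5548)(-0.1080) + (0.8320)(0.9942)(0.9936) = 0.7620.
θ_z = arccos(0.7620) = 40.36°.

40.4°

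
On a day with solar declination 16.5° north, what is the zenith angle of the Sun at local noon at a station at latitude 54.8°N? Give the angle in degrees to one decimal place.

38.3°

At local solar noon the hour angle is zero, so the zenith angle is |φ − δ| = |54.8° − (16.5°)| = 38.3°.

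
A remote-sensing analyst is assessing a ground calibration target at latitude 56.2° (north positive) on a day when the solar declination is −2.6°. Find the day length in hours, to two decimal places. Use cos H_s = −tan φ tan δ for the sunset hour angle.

The sunset hour angle satisfies cos H_s = −tan φ tan δ = 0.0678, giving H_s = 86.11°.
Day length = 2 H_s / 15° h⁻¹ = 172.22° / 15 = 11.481 h.

11.48 hours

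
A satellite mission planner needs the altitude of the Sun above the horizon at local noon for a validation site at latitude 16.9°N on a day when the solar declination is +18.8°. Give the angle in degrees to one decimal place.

88.1°

At local solar noon the hour angle is zero, so the elevation is 90° − |φ − δ| = 90° − |16.9° − (18.8°)| = 90° − 1.9° = 88.1°.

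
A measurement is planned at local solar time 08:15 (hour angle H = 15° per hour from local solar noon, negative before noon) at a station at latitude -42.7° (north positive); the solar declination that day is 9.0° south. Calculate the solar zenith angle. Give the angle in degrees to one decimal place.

Hour angle H = 15° × (8.25 − 12) = -56.25°.
With φ = -42.7°, δ = -9.0°, H = -56.25°: sin φ sin δ = 0.1061, cos φ cos δ cos H = 0.4033, so cos θ_z = 0.5094.
θ_z = arccos(0.5094) = 59.38°.

59.4°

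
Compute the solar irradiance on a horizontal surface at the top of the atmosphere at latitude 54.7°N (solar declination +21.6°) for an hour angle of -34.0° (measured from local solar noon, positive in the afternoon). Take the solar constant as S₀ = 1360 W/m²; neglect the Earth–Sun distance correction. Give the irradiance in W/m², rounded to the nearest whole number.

1014 W/m²

With φ = 54.7°, δ = 21.6°, H = -34.00°: sin φ sin δ = 0.3004, cos φ cos δ cos H = 0.4454, so cos θ_z = 0.7458.
Top-of-atmosphere irradiance = S₀ cos θ_z = 1360 × 0.7458 = 1014.29 W/m².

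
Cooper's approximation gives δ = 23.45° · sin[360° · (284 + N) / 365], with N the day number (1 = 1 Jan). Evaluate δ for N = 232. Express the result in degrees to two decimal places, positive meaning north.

+12.10°

360 × (284 + 232) / 365 = 508.932°; sin(508.932°) = 0.5161.
δ = 23.45 × 0.5161 = 12.103° ≈ +12.10°.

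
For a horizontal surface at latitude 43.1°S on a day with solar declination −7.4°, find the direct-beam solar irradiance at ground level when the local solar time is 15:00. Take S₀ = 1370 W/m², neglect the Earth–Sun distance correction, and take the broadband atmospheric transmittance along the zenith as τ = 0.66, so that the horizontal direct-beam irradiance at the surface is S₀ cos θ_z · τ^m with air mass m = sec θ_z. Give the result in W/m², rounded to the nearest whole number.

411 W/m²

Hour angle H = 15° × (15 − 12) = 45.00°.
cos θ_z = sin φ sin δ + cos φ cos δ cos H = (-0.6833)(-0.1288) + (0.7302)(0.9917)(0.7071) = 0.6000.
Air mass m = 1/cos θ_z = 1/0.6000 = 1.667; τ^m = 0.66^1.667 = 0.5002.
Surface direct beam = 1370 × 0.6000 × 0.5002 = 411.16 W/m².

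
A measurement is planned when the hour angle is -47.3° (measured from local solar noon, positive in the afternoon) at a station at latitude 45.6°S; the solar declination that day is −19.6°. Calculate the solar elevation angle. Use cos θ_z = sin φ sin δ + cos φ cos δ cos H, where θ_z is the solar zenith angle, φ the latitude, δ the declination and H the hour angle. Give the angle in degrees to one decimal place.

43.4°

cos θ_z = sin φ sin δ + cos φ cos δ cos H = (-0.7145)(-0.3355) + (0.6997)(0.9421)(0.6782) = 0.6868.
θ_z = arccos(0.6868) = 46.62°, so the elevation is 90° − 46.62° = 43.38°.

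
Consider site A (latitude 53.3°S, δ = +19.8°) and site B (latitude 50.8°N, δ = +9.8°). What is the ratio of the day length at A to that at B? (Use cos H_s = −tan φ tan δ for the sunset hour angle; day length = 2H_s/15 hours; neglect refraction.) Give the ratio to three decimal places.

A: H_s = arccos(−tan -53.3° · tan 19.8°) = 61.12°, so 2H_s/15 = 8.1493 h.
B: H_s = arccos(−tan 50.8° · tan 9.8°) = 102.23°, so 2H_s/15 = 13.6307 h.
Ratio A/B = 8.1493 / 13.6307 = 0.5979.

0.598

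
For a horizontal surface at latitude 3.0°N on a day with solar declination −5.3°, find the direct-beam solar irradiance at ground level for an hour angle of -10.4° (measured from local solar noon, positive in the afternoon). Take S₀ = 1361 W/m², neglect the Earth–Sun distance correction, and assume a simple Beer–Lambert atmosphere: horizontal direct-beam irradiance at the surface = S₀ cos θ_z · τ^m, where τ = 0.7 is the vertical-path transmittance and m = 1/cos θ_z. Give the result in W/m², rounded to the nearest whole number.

With φ = 3.0°, δ = -5.3°, H = -10.40°: sin φ sin δ = -0.0048, cos φ cos δ cos H = 0.9780, so cos θ_z = 0.9732.
Air mass m = 1/cos θ_z = 1/0.9732 = 1.028; τ^m = 0.7^1.028 = 0.6930.
Surface direct beam = 1361 × 0.9732 × 0.6930 = 917.90 W/m².

918 W/m²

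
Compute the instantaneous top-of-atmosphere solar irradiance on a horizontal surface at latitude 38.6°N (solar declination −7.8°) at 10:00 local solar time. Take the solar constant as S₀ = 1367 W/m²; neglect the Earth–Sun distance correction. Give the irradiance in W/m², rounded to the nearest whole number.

Hour angle H = 15° × (10 − 12) = -30.00°.
With φ = 38.6°, δ = -7.8°, H = -30.00°: sin φ sin δ = -0.0847, cos φ cos δ cos H = 0.6706, so cos θ_z = 0.5859.
Top-of-atmosphere irradiance = S₀ cos θ_z = 1367 × 0.5859 = 800.93 W/m².

801 W/m²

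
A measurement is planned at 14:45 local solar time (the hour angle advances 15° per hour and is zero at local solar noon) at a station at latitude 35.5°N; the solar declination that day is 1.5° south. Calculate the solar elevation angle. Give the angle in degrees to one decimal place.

Hour angle H = 15° × (14.75 − 12) = 41.25°.
cos θ_z = sin φ sin δ + cos φ cos δ cos H = (0.5807)(-0.0262) + (0.8141)(0.9997)(0.7518) = 0.5966.
θ_z = arccos(0.5966) = 53.37°, so the elevation is 90° − 53.37° = 36.63°.

36.6°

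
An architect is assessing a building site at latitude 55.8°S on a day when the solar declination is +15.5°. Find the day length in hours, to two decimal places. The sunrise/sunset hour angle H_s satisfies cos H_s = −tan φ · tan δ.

8.79 hours

−tan φ tan δ = −(-1.4715)(0.2773) = 0.4080; H_s = arccos(0.4080) = 65.92°.
Day length = 2 H_s / 15° h⁻¹ = 131.84° / 15 = 8.789 h.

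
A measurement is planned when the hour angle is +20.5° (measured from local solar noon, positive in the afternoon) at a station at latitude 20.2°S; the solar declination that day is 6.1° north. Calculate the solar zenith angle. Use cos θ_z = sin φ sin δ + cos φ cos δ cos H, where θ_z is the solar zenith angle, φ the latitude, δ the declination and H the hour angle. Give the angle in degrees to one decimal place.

With φ = -20.2°, δ = 6.1°, H = 20.50°: sin φ sin δ = -0.0367, cos φ cos δ cos H = 0.8741, so cos θ_z = 0.8374.
θ_z = arccos(0.8374) = 33.13°.

33.1°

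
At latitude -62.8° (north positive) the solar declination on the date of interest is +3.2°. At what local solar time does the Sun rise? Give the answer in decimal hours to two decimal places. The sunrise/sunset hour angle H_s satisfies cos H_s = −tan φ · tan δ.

−tan φ tan δ = −(-1.9458)(0.0559) = 0.1088; H_s = arccos(0.1088) = 83.75°.
Sunrise is at 12 − H_s/15 = 12 − 5.583 = 6.417 h local solar time.

6.42 h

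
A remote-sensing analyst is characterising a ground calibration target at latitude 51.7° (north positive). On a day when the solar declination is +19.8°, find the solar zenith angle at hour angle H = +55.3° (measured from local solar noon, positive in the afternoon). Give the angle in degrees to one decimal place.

cos θ_z = sin(51.7°) sin(19.8°) + cos(51.7°) cos(19.8°) cos(55.30°) = 0.2658 + 0.3320 = 0.5978.
θ_z = arccos(0.5978) = 53.29°.

53.3°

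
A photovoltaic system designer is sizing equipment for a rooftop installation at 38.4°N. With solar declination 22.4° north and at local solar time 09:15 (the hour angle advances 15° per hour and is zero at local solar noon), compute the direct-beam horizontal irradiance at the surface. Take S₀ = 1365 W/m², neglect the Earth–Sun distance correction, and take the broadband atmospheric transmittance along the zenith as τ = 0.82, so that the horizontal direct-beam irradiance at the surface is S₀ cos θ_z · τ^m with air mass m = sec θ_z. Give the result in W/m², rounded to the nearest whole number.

Hour angle H = 15° × (9.25 − 12) = -41.25°.
cos θ_z = sin φ sin δ + cos φ cos δ cos H = (0.6211)(0.3811) + (0.7837)(0.9245)(0.7518) = 0.7814.
Air mass m = 1/cos θ_z = 1/0.7814 = 1.280; τ^m = 0.82^1.280 = 0.7757.
Surface direct beam = 1365 × 0.7814 × 0.7757 = 827.37 W/m².

827 W/m²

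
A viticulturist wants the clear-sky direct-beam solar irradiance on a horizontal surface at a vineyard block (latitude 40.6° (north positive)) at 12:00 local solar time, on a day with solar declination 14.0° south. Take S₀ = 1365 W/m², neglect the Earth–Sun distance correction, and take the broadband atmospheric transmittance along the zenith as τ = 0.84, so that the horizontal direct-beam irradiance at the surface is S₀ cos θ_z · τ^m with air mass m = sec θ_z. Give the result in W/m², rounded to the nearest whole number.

585 W/m²

Hour angle H = 15° × (12 − 12) = 0.00°.
With φ = 40.6°, δ = -14.0°, H = 0.00°: sin φ sin δ = -0.1574, cos φ cos δ cos H = 0.7367, so cos θ_z = 0.5793.
Air mass m = 1/cos θ_z = 1/0.5793 = 1.726; τ^m = 0.84^1.726 = 0.7401.
Surface direct beam = 1365 × 0.5793 × 0.7401 = 585.23 W/m².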